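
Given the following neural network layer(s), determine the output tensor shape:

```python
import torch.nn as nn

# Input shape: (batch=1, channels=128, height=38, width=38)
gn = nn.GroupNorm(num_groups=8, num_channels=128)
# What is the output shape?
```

Input: (1, 128, 38, 38) -> Output: (1, 128, 38, 38)

Answer: (1, 128, 38, 38)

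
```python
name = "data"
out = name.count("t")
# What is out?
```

Trace:
`name = "data"` → name = 'data'
`out = name.count("t")` → out = 1
So out = 1

Answer: 1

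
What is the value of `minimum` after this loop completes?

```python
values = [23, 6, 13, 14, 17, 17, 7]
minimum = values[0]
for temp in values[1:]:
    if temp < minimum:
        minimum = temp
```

Minimum of [23, 6, 13, 14, 17, 17, 7]
`minimum` takes the values: 23 → 6

Answer: 6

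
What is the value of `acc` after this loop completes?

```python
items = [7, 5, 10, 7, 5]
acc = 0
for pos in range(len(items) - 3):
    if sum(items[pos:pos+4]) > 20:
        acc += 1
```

Count windows with sum > 20
`acc` takes the values: 0 → 1 → 2

Answer: 2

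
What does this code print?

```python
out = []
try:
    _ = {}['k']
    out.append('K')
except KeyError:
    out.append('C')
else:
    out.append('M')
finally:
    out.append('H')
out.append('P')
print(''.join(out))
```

Execution trace: 'C' (except KeyError) → 'H' (finally) → 'P' (after the try/except). Output: CHP

Answer: CHP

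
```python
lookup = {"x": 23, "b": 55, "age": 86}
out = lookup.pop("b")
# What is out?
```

Trace:
`lookup = {"x": 23, "b": 55, "age": 86}` → lookup = {'x': 23, 'b': 55, 'age': 86}
`out = lookup.pop("b")` → lookup = {'x': 23, 'age': 86}; out = 55
So out = 55

Answer: 55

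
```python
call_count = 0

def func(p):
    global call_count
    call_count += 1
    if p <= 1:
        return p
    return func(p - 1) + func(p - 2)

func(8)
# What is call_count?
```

Calls(p) = 1 + Calls(p-1) + Calls(p-2); Calls(0)=Calls(1)=1. For p=8 this gives 67.

Answer: 67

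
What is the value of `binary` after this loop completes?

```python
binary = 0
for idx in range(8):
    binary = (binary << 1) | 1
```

Build 8 consecutive 1-bits: 0b11111111
`binary` takes the values: 0 → 1 → 3 → 7 → 15 → 31 → 63 → 127 → 255

Answer: 255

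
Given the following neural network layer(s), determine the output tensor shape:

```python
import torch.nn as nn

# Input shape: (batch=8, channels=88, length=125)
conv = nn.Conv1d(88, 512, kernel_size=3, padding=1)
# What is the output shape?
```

Input: (8, 88, 125) -> Output: (8, 512, 125)

Answer: (8, 512, 125)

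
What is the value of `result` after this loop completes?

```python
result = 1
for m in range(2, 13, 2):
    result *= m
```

Product of even numbers 2 to 12
`result` takes the values: 1 → 2 → 8 → 48 → 384 → 3840 → 46080

Answer: 46080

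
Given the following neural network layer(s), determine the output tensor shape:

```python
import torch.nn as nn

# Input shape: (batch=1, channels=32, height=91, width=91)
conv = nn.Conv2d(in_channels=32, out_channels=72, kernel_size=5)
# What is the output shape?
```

Input: (1, 32, 91, 91) -> Output: (1, 72, 87, 87)

Answer: (1, 72, 87, 87)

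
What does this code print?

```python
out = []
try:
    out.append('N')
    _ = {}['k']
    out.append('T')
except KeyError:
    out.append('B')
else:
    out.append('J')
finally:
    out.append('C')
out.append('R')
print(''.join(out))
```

Execution trace: 'N' (try body) → 'B' (except KeyError) → 'C' (finally) → 'R' (after the try/except). Output: NBCR

Answer: NBCR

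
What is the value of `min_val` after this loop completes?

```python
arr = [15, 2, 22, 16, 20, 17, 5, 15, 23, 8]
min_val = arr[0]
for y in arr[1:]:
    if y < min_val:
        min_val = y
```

Minimum of [15, 2, 22, 16, 20, 17, 5, 15, 23, 8]
`min_val` takes the values: 15 → 2

Answer: 2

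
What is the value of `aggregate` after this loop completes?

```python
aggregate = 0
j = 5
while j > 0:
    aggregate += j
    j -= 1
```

Sum 5 down to 1
`aggregate` takes the values: 0 → 5 → 9 → 12 → 14 → 15

Answer: 15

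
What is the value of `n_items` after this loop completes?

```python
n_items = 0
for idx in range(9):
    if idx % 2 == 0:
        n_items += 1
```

Count numbers divisible by 2 in range(9)
`n_items` takes the values: 0 → 1 → 2 → 3 → 4 → 5

Answer: 5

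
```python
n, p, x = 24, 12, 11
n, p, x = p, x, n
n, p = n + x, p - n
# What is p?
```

Trace:
`n, p, x = 24, 12, 11` → n = 24; p = 12; x = 11
`n, p, x = p, x, n` → n = 12; p = 11; x = 24
`n, p = n + x, p - n` → n = 36; p = -1
So p = -1

Answer: -1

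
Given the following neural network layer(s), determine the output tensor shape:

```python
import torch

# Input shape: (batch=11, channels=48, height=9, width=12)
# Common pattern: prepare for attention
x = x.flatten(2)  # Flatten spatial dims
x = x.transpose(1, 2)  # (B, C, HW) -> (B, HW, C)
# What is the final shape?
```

Input: (11, 48, 9, 12) -> after flatten(2): (11, 48, 108) -> Output: (11, 108, 48)

Answer: (11, 108, 48)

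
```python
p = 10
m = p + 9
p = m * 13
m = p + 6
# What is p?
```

Trace:
`p = 10` → p = 10
`m = p + 9` → m = 19
`p = m * 13` → p = 247
`m = p + 6` → m = 253
So p = 247

Answer: 247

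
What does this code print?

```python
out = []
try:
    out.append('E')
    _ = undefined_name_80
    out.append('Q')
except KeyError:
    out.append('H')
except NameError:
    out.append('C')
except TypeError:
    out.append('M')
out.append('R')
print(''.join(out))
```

Execution trace: 'E' (try body) → 'C' (except NameError) → 'R' (after the try/except). Output: ECR

Answer: ECR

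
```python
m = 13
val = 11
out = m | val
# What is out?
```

Trace:
`m = 13` → m = 13
`val = 11` → val = 11
`out = m | val` → out = 15
So out = 15

Answer: 15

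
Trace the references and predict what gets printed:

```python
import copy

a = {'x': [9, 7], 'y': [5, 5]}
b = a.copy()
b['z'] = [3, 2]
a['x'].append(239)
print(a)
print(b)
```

Key concept: shallow copy of dict with mutable values.
Step by step:
`a = {'x': [9, 7], 'y': [5, 5]}` → a = {'x': [9, 7], 'y': [5, 5]}
`b = a.copy()` → b = {'x': [9, 7], 'y': [5, 5]}
`b['z'] = [3, 2]` → b = {'x': [9, 7], 'y': [5, 5], 'z': [3, 2]}
`a['x'].append(239)` → a = {'x': [9, 7, 239], 'y': [5, 5]}; b = {'x': [9, 7, 239], 'y': [5, 5], 'z': [3, 2]}
`print(a)` → prints {'x': [9, 7, 239], 'y': [5, 5]}
`print(b)` → prints {'x': [9, 7, 239], 'y': [5, 5], 'z': [3, 2]}

Answer:
{'x': [9, 7, 239], 'y': [5, 5]}
{'x': [9, 7, 239], 'y': [5, 5], 'z': [3, 2]}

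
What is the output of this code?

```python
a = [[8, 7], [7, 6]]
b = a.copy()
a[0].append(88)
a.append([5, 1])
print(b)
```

Key concept: shallow copy with nested lists.
Step by step:
`a = [[8, 7], [7, 6]]` → a = [[8, 7], [7, 6]]
`b = a.copy()` → b = [[8, 7], [7, 6]]
`a[0].append(88)` → a = [[8, 7, 88], [7, 6]]; b = [[8, 7, 88], [7, 6]]
`a.append([5, 1])` → a = [[8, 7, 88], [7, 6], [5, 1]]
`print(b)` → prints [[8, 7, 88], [7, 6]]

Answer: [[8, 7, 88], [7, 6]]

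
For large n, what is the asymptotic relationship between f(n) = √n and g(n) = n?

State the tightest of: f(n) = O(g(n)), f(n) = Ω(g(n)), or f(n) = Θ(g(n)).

√n vs n: f(n) = O(g(n)) but not Ω(g(n)) — n grows strictly faster than √n.

Answer: f(n) = O(g(n)) but not Ω(g(n)) — n grows strictly faster than √n.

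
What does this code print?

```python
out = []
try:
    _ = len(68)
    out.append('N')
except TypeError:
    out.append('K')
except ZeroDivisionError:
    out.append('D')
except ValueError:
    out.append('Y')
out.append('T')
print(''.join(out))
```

Execution trace: 'K' (except TypeError) → 'T' (after the try/except). Output: KT

Answer: KT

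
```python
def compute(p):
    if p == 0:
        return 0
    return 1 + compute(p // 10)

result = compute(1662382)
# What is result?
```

Count of digits of 1662382: 7

Answer: 7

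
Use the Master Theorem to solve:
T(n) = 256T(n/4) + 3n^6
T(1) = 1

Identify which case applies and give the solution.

a=256, b=4, f(n)=3n^6. log_4(256) = 4. Since c=6 > 4 and the regularity condition holds (256(n/4)^6 = (256/4^6)n^6 with 256/4^6 < 1), Case 3 applies: T(n) = Θ(f(n)) = O(n^6).

Answer: O(n^6) - Case 3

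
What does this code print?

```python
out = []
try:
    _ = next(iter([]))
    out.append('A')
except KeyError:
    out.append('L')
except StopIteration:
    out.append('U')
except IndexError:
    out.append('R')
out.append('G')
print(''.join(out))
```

Execution trace: 'U' (except StopIteration) → 'G' (after the try/except). Output: UG

Answer: UG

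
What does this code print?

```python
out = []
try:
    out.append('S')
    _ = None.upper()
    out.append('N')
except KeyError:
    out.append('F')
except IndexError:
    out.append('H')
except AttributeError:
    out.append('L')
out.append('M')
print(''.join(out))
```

Execution trace: 'S' (try body) → 'L' (except AttributeError) → 'M' (after the try/except). Output: SLM

Answer: SLM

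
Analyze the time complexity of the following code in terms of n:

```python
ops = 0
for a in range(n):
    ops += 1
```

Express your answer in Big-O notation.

Each loop level contributes: n. Multiplying the contributions gives O(n).

Answer: O(n)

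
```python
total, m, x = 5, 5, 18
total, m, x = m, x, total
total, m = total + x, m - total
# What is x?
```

Trace:
`total, m, x = 5, 5, 18` → total = 5; m = 5; x = 18
`total, m, x = m, x, total` → total = 5; m = 18; x = 5
`total, m = total + x, m - total` → total = 10; m = 13
So x = 5

Answer: 5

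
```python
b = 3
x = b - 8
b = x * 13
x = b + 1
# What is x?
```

Trace:
`b = 3` → b = 3
`x = b - 8` → x = -5
`b = x * 13` → b = -65
`x = b + 1` → x = -64
So x = -64

Answer: -64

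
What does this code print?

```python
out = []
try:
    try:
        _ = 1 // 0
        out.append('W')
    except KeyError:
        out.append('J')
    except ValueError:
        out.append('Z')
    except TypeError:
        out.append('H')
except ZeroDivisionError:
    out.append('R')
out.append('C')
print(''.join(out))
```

Execution trace: 'R' (outer except ZeroDivisionError) → 'C' (after the try/except). Output: RC

Answer: RC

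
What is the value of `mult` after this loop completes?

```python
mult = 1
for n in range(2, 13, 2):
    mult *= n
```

Product of even numbers 2 to 12
`mult` takes the values: 1 → 2 → 8 → 48 → 384 → 3840 → 46080

Answer: 46080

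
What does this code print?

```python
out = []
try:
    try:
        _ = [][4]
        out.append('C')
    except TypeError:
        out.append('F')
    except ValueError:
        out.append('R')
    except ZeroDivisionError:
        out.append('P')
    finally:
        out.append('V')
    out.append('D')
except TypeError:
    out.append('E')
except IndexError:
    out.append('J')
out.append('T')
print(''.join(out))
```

Execution trace: 'V' (inner finally) → 'J' (except IndexError) → 'T' (after the try/except). Output: VJT

Answer: VJT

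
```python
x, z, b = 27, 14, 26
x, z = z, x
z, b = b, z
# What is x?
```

Trace:
`x, z, b = 27, 14, 26` → x = 27; z = 14; b = 26
`x, z = z, x` → x = 14; z = 27
`z, b = b, z` → z = 26; b = 27
So x = 14

Answer: 14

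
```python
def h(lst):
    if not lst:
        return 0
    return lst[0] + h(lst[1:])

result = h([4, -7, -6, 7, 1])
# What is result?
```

4 + (-7) + (-6) + 7 + 1 + 0 = -1

Answer: -1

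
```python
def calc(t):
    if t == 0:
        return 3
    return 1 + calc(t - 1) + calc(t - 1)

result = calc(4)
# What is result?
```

calc(t) = 1 + 2·calc(t-1), calc(0)=3. Closed form: (3+1)·2^4 - 1 = 63.

Answer: 63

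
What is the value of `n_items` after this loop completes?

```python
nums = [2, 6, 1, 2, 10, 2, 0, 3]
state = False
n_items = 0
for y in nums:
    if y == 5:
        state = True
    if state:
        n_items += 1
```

Count elements after first 5 in [2, 6, 1, 2, 10, 2, 0, 3]
`n_items` takes the values: 0

Answer: 0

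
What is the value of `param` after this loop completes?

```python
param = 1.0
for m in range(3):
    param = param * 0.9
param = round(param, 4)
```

Exponential decay: 1.0 * 0.9^3
`param` takes the values: 1.0 → 0.9 → 0.81 → 0.729

Answer: 0.729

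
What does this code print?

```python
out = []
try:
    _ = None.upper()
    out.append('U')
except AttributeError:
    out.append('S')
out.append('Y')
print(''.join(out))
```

Execution trace: 'S' (except AttributeError) → 'Y' (after the try/except). Output: SY

Answer: SY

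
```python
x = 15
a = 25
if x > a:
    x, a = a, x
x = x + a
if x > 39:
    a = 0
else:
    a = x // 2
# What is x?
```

Trace:
`x = 15` → x = 15
`a = 25` → a = 25
`if x > a: ...` → x > a is False → no variable changes
`x = x + a` → x = 40
`if x > 39: ...` → x > 39 is True → a = 0
So x = 40

Answer: 40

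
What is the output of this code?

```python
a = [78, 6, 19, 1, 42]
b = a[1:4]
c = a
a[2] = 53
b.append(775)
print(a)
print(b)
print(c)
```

Key concept: slice vs alias.
Step by step:
`a = [78, 6, 19, 1, 42]` → a = [78, 6, 19, 1, 42]
`b = a[1:4]` → b = [6, 19, 1]
`c = a` → c = [78, 6, 19, 1, 42] (same object as a)
`a[2] = 53` → a = [78, 6, 53, 1, 42] (same object as c); c = [78, 6, 53, 1, 42] (same object as a)
`b.append(775)` → b = [6, 19, 1, 775]
`print(a)` → prints [78, 6, 53, 1, 42]
`print(b)` → prints [6, 19, 1, 775]
`print(c)` → prints [78, 6, 53, 1, 42]

Answer:
[78, 6, 53, 1, 42]
[6, 19, 1, 775]
[78, 6, 53, 1, 42]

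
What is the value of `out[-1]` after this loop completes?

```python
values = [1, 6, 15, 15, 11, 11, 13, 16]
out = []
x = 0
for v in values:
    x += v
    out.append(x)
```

Cumulative sum ends at 88
`out` takes the values: [] → [1] → [1, 7] → [1, 7, 22] → [1, 7, 22, 37] → [1, 7, 22, 37, 48] → [1, 7, 22, 37, 48, 59] → [1, 7, 22, 37, 48, 59, 72] → [1, 7, 22, 37, 48, 59, 72, 88]
So `out[-1]` = 88

Answer: 88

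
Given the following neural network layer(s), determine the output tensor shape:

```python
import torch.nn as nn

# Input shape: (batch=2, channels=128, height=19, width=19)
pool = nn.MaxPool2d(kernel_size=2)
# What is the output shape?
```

Input: (2, 128, 19, 19) -> Output: (2, 128, 9, 9)

Answer: (2, 128, 9, 9)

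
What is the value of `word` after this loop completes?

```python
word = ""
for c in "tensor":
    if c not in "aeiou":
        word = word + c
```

Remove vowels from 'tensor'
`word` takes the values: "" → "t" → "tn" → "tns" → "tnsr"

Answer: "tnsr"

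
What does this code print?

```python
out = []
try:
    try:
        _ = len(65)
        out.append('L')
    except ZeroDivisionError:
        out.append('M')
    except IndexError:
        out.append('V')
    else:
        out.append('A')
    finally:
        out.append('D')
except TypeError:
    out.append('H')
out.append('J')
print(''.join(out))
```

Execution trace: 'D' (finally) → 'H' (outer except TypeError) → 'J' (after the try/except). Output: DHJ

Answer: DHJ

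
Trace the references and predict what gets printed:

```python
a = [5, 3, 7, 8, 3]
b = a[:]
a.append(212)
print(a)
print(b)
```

Key concept: slice [:] creates copy.
Step by step:
`a = [5, 3, 7, 8, 3]` → a = [5, 3, 7, 8, 3]
`b = a[:]` → b = [5, 3, 7, 8, 3]
`a.append(212)` → a = [5, 3, 7, 8, 3, 212]
`print(a)` → prints [5, 3, 7, 8, 3, 212]
`print(b)` → prints [5, 3, 7, 8, 3]

Answer:
[5, 3, 7, 8, 3, 212]
[5, 3, 7, 8, 3]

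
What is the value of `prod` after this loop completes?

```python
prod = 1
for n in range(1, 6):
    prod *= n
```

5! = 120
`prod` takes the values: 1 → 2 → 6 → 24 → 120

Answer: 120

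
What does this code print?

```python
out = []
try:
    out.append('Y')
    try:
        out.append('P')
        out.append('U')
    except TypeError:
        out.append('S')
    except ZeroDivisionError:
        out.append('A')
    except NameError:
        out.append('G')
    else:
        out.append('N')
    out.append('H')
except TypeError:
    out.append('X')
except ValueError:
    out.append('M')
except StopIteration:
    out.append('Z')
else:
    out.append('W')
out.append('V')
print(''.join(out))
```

Execution trace: 'Y' (try body) → 'P' (inner try body) → 'U' (inner try body, no exception) → 'N' (inner else) → 'H' (try body, no exception) → 'W' (else) → 'V' (after the try/except). Output: YPUNHWV

Answer: YPUNHWV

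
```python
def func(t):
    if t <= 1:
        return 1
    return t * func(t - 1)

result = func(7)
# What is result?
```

func(7) = 7 * 6 * 5 * 4 * 3 * 2 * 1 = 5040

Answer: 5040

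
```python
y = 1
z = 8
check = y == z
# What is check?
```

Trace:
`y = 1` → y = 1
`z = 8` → z = 8
`check = y == z` → check = False
So check = False

Answer: False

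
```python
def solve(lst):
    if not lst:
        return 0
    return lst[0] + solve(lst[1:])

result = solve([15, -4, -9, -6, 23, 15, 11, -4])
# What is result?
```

15 + (-4) + (-9) + (-6) + 23 + 15 + 11 + (-4) + 0 = 41

Answer: 41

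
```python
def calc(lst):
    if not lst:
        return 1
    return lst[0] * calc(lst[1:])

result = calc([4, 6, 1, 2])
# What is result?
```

Product over [4, 6, 1, 2] = 4 * 6 * 1 * 2 = 48

Answer: 48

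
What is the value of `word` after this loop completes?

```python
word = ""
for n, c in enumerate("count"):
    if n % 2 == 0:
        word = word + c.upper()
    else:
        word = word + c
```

Uppercase even positions in 'count'
`word` takes the values: "" → "C" → "Co" → "CoU" → "CoUn" → "CoUnT"

Answer: "CoUnT"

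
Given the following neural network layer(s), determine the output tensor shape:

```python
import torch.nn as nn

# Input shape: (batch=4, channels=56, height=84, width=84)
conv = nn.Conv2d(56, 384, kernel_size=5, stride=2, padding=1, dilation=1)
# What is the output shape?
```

Input: (4, 56, 84, 84) -> Output: (4, 384, 41, 41)

Answer: (4, 384, 41, 41)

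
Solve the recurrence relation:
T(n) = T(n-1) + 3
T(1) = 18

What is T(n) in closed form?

Unrolling: T(n) = T(1) + 3·(n-1) = 18 + 3(n-1) = 3n + 15.

Answer: T(n) = 3n + 15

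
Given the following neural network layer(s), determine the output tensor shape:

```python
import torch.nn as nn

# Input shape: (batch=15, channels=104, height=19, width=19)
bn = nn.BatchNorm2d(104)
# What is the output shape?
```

Input: (15, 104, 19, 19) -> Output: (15, 104, 19, 19)

Answer: (15, 104, 19, 19)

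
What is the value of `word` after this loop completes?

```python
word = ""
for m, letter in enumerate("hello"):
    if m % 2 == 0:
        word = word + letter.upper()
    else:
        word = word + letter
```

Uppercase even positions in 'hello'
`word` takes the values: "" → "H" → "He" → "HeL" → "HeLl" → "HeLlO"

Answer: "HeLlO"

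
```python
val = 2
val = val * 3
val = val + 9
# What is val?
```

Trace:
`val = 2` → val = 2
`val = val * 3` → val = 6
`val = val + 9` → val = 15
So val = 15

Answer: 15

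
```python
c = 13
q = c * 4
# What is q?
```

Trace:
`c = 13` → c = 13
`q = c * 4` → q = 52
So q = 52

Answer: 52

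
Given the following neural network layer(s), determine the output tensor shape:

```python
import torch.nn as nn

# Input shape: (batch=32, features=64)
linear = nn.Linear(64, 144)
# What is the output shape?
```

Input: (32, 64) -> Output: (32, 144)

Answer: (32, 144)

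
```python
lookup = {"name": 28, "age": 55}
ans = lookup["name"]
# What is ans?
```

Trace:
`lookup = {"name": 28, "age": 55}` → lookup = {'name': 28, 'age': 55}
`ans = lookup["name"]` → ans = 28
So ans = 28

Answer: 28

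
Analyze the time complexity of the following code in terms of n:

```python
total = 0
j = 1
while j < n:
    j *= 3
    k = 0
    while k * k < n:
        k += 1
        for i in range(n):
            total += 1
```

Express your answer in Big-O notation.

Each loop level contributes: log n × √n × n. Multiplying the contributions gives O(n√n log n).

Answer: O(n√n log n)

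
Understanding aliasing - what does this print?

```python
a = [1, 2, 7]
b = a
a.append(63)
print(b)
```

Key concept: basic list aliasing.
Step by step:
`a = [1, 2, 7]` → a = [1, 2, 7]
`b = a` → b = [1, 2, 7] (same object as a)
`a.append(63)` → a = [1, 2, 7, 63] (same object as b); b = [1, 2, 7, 63] (same object as a)
`print(b)` → prints [1, 2, 7, 63]

Answer: [1, 2, 7, 63]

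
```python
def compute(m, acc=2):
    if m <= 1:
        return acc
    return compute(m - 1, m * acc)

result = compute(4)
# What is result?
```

Accumulator trace (n, acc): (4, 2) -> (3, 8) -> (2, 24) -> (1, 48) -> return 48

Answer: 48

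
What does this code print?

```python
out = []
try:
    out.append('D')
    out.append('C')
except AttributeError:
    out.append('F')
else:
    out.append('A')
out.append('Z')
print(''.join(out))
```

Execution trace: 'D' (try body) → 'C' (try body, no exception) → 'A' (else) → 'Z' (after the try/except). Output: DCAZ

Answer: DCAZ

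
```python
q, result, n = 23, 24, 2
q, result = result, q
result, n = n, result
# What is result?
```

Trace:
`q, result, n = 23, 24, 2` → q = 23; result = 24; n = 2
`q, result = result, q` → q = 24; result = 23
`result, n = n, result` → result = 2; n = 23
So result = 2

Answer: 2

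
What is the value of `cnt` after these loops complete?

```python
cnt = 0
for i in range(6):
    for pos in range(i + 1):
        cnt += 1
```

Triangle: 1 + 2 + ... + 6
`cnt` takes the values: 0 → 1 → 2 → 3 → 4 → 5 → 6 → 7 → 8 → 9 → 10 → 11 → 12 → 13 → 14 → 15 → 16 → 17 → 18 → 19 → 20 → 21

Answer: 21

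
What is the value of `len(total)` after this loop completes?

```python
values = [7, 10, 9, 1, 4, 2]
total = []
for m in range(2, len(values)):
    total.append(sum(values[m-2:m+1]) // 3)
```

Number of 3-element averages
`total` takes the values: [] → [8] → [8, 6] → [8, 6, 4] → [8, 6, 4, 2]
So `len(total)` = 4

Answer: 4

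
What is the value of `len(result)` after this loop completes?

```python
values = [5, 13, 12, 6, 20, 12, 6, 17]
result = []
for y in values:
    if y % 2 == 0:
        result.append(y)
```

Count even numbers in [5, 13, 12, 6, 20, 12, 6, 17]
`result` takes the values: [] → [12] → [12, 6] → [12, 6, 20] → [12, 6, 20, 12] → [12, 6, 20, 12, 6]
So `len(result)` = 5

Answer: 5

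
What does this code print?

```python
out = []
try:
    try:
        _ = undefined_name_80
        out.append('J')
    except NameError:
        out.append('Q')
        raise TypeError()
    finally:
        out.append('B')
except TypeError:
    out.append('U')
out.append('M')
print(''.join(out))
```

Execution trace: 'Q' (inner except NameError) → 'B' (inner finally) → 'U' (outer except TypeError) → 'M' (after the try/except). Output: QBUM

Answer: QBUM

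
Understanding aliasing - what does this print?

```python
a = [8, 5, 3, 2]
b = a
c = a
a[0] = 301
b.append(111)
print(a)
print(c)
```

Key concept: multiple aliases.
Step by step:
`a = [8, 5, 3, 2]` → a = [8, 5, 3, 2]
`b = a` → b = [8, 5, 3, 2] (same object as a)
`c = a` → c = [8, 5, 3, 2] (same object as a, b)
`a[0] = 301` → a = [301, 5, 3, 2] (same object as b, c); b = [301, 5, 3, 2] (same object as a, c); c = [301, 5, 3, 2] (same object as a, b)
`b.append(111)` → a = [301, 5, 3, 2, 111] (same object as b, c); b = [301, 5, 3, 2, 111] (same object as a, c); c = [301, 5, 3, 2, 111] (same object as a, b)
`print(a)` → prints [301, 5, 3, 2, 111]
`print(c)` → prints [301, 5, 3, 2, 111]

Answer:
[301, 5, 3, 2, 111]
[301, 5, 3, 2, 111]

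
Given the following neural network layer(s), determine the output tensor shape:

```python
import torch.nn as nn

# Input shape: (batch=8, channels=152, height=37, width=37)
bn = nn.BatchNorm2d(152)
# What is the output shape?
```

Input: (8, 152, 37, 37) -> Output: (8, 152, 37, 37)

Answer: (8, 152, 37, 37)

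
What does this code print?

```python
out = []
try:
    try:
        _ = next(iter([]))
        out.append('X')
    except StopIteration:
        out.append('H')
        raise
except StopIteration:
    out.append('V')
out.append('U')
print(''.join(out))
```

Execution trace: 'H' (inner except StopIteration) → 'V' (outer except StopIteration) → 'U' (after the try/except). Output: HVU

Answer: HVU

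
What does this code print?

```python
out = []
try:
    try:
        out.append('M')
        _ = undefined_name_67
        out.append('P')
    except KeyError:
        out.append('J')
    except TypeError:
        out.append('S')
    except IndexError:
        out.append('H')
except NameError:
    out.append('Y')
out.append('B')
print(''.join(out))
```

Execution trace: 'M' (inner try body) → 'Y' (outer except NameError) → 'B' (after the try/except). Output: MYB

Answer: MYB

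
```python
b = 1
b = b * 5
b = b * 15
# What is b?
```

Trace:
`b = 1` → b = 1
`b = b * 5` → b = 5
`b = b * 15` → b = 75
So b = 75

Answer: 75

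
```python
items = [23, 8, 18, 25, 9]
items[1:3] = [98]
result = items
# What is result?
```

Trace:
`items = [23, 8, 18, 25, 9]` → items = [23, 8, 18, 25, 9]
`items[1:3] = [98]` → items = [23, 98, 25, 9]
`result = items` → result = [23, 98, 25, 9]
So result = [23, 98, 25, 9]

Answer: [23, 98, 25, 9]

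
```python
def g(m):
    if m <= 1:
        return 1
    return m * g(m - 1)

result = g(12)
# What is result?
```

g(12) = 12 * 11 * 10 * 9 * 8 * 7 * 6 * 5 * 4 * 3 * 2 * 1 = 479001600

Answer: 479001600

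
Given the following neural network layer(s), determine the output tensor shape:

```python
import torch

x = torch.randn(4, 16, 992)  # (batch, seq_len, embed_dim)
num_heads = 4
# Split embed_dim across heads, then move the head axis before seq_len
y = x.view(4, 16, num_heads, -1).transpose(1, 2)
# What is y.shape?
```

Input: (4, 16, 992) -> head_dim = 992 // 4 = 248; after view: (4, 16, 4, 248) -> after transpose(1, 2): (4, 4, 16, 248) -> Output: (4, 4, 16, 248)

Answer: (4, 4, 16, 248)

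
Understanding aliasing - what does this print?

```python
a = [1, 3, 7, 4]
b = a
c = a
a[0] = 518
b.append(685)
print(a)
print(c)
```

Key concept: multiple aliases.
Step by step:
`a = [1, 3, 7, 4]` → a = [1, 3, 7, 4]
`b = a` → b = [1, 3, 7, 4] (same object as a)
`c = a` → c = [1, 3, 7, 4] (same object as a, b)
`a[0] = 518` → a = [518, 3, 7, 4] (same object as b, c); b = [518, 3, 7, 4] (same object as a, c); c = [518, 3, 7, 4] (same object as a, b)
`b.append(685)` → a = [518, 3, 7, 4, 685] (same object as b, c); b = [518, 3, 7, 4, 685] (same object as a, c); c = [518, 3, 7, 4, 685] (same object as a, b)
`print(a)` → prints [518, 3, 7, 4, 685]
`print(c)` → prints [518, 3, 7, 4, 685]

Answer:
[518, 3, 7, 4, 685]
[518, 3, 7, 4, 685]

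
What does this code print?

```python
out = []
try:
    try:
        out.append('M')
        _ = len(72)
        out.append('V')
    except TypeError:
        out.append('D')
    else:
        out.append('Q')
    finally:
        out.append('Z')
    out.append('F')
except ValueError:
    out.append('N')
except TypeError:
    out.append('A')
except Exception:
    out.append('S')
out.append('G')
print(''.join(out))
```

Execution trace: 'M' (inner try body) → 'D' (inner except TypeError) → 'Z' (inner finally) → 'F' (try body, no exception) → 'G' (after the try/except). Output: MDZFG

Answer: MDZFG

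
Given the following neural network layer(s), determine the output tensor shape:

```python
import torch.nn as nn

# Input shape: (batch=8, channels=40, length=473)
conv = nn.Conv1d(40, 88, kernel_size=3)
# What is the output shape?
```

Input: (8, 40, 473) -> Output: (8, 88, 471)

Answer: (8, 88, 471)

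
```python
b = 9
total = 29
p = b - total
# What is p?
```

Trace:
`b = 9` → b = 9
`total = 29` → total = 29
`p = b - total` → p = -20
So p = -20

Answer: -20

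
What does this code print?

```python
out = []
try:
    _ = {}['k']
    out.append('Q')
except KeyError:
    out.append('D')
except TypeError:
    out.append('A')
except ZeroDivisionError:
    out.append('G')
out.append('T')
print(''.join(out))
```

Execution trace: 'D' (except KeyError) → 'T' (after the try/except). Output: DT

Answer: DT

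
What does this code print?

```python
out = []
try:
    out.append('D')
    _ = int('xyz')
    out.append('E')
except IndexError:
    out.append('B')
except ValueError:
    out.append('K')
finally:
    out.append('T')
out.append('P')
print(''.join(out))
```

Execution trace: 'D' (try body) → 'K' (except ValueError) → 'T' (finally) → 'P' (after the try/except). Output: DKTP

Answer: DKTP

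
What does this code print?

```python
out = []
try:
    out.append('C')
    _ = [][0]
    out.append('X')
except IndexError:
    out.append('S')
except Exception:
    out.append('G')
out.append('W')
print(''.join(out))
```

Execution trace: 'C' (try body) → 'S' (except IndexError) → 'W' (after the try/except). Output: CSW

Answer: CSW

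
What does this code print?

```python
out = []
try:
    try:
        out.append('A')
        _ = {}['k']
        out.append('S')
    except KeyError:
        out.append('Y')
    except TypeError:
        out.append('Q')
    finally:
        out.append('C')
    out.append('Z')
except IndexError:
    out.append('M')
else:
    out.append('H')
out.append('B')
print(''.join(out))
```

Execution trace: 'A' (inner try body) → 'Y' (inner except KeyError) → 'C' (inner finally) → 'Z' (try body, no exception) → 'H' (else) → 'B' (after the try/except). Output: AYCZHB

Answer: AYCZHB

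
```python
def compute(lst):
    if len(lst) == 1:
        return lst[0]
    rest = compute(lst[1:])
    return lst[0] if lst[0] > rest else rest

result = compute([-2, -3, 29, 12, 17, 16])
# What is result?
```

Recursive max over [-2, -3, 29, 12, 17, 16] = 29

Answer: 29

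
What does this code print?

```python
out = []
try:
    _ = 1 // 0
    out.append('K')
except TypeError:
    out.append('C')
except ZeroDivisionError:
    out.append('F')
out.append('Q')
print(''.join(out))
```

Execution trace: 'F' (except ZeroDivisionError) → 'Q' (after the try/except). Output: FQ

Answer: FQ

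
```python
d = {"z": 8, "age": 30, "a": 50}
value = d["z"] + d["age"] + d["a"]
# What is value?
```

Trace:
`d = {"z": 8, "age": 30, "a": 50}` → d = {'z': 8, 'age': 30, 'a': 50}
`value = d["z"] + d["age"] + d["a"]` → value = 88
So value = 88

Answer: 88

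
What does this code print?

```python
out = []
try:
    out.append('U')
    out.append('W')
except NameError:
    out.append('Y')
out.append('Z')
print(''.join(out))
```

Execution trace: 'U' (try body) → 'W' (try body, no exception) → 'Z' (after the try/except). Output: UWZ

Answer: UWZ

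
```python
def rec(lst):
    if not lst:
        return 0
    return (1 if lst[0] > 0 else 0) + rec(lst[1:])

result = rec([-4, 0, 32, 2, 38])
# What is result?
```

Count of positive elements in [-4, 0, 32, 2, 38] = 3

Answer: 3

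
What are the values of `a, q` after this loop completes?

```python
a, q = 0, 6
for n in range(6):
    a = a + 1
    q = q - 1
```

a goes 0→6, q goes 6→0
`a, q` takes the values: (0, 6) → (1, 6) → (1, 5) → (2, 5) → (2, 4) → (3, 4) → (3, 3) → (4, 3) → (4, 2) → (5, 2) → (5, 1) → (6, 1) → (6, 0)

Answer: 6, 0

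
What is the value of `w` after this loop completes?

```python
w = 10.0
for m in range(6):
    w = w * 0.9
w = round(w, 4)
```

Exponential decay: 10.0 * 0.9^6
`w` takes the values: 10.0 → 9.0 → 8.1 → 7.29 → 6.561 → 5.9049 → 5.31441 → 5.3144

Answer: 5.3144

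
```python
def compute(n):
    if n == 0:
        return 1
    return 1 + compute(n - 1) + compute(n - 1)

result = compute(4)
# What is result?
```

compute(n) = 1 + 2·compute(n-1), compute(0)=1. Closed form: (1+1)·2^4 - 1 = 31.

Answer: 31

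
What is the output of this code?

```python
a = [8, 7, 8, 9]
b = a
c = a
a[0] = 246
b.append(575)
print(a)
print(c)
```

Key concept: multiple aliases.
Step by step:
`a = [8, 7, 8, 9]` → a = [8, 7, 8, 9]
`b = a` → b = [8, 7, 8, 9] (same object as a)
`c = a` → c = [8, 7, 8, 9] (same object as a, b)
`a[0] = 246` → a = [246, 7, 8, 9] (same object as b, c); b = [246, 7, 8, 9] (same object as a, c); c = [246, 7, 8, 9] (same object as a, b)
`b.append(575)` → a = [246, 7, 8, 9, 575] (same object as b, c); b = [246, 7, 8, 9, 575] (same object as a, c); c = [246, 7, 8, 9, 575] (same object as a, b)
`print(a)` → prints [246, 7, 8, 9, 575]
`print(c)` → prints [246, 7, 8, 9, 575]

Answer:
[246, 7, 8, 9, 575]
[246, 7, 8, 9, 575]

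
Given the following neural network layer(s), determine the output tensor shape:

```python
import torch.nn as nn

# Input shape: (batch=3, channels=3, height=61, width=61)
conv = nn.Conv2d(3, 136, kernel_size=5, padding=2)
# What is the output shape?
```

Input: (3, 3, 61, 61) -> Output: (3, 136, 61, 61)

Answer: (3, 136, 61, 61)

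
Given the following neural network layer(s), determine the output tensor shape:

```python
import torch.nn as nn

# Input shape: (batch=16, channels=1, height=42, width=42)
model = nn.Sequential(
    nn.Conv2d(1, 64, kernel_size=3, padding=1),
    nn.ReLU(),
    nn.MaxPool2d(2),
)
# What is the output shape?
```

Input: (16, 1, 42, 42) -> after Conv2d: (16, 64, 42, 42) -> after ReLU: (16, 64, 42, 42) -> Output: (16, 64, 21, 21)

Answer: (16, 64, 21, 21)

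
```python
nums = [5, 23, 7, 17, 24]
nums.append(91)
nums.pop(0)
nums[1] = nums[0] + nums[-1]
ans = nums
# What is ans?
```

Trace:
`nums = [5, 23, 7, 17, 24]` → nums = [5, 23, 7, 17, 24]
`nums.append(91)` → nums = [5, 23, 7, 17, 24, 91]
`nums.pop(0)` → nums = [23, 7, 17, 24, 91]
`nums[1] = nums[0] + nums[-1]` → nums = [23, 114, 17, 24, 91]
`ans = nums` → ans = [23, 114, 17, 24, 91]
So ans = [23, 114, 17, 24, 91]

Answer: [23, 114, 17, 24, 91]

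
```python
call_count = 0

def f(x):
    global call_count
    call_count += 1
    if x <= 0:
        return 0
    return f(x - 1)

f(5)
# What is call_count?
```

Linear recursion stepping by 1: 6 calls from x=5 down to ≤0.

Answer: 6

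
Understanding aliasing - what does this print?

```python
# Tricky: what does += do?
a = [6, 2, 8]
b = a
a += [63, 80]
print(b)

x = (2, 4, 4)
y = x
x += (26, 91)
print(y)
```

Key concept: += behavior differs for mutable vs immutable.
Step by step:
`a = [6, 2, 8]` → a = [6, 2, 8]
`b = a` → b = [6, 2, 8] (same object as a)
`a += [63, 80]` → a = [6, 2, 8, 63, 80] (same object as b); b = [6, 2, 8, 63, 80] (same object as a)
`print(b)` → prints [6, 2, 8, 63, 80]
`x = (2, 4, 4)` → x = (2, 4, 4)
`y = x` → y = (2, 4, 4)
`x += (26, 91)` → x = (2, 4, 4, 26, 91)
`print(y)` → prints (2, 4, 4)

Answer:
[6, 2, 8, 63, 80]
(2, 4, 4)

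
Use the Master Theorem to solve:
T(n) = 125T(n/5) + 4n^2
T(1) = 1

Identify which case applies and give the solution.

a=125, b=5, f(n)=4n^2. log_5(125) = 3. Since c=2 < 3, Case 1 applies: T(n) = Θ(n^log_b(a)) = O(n^3).

Answer: O(n^3) - Case 1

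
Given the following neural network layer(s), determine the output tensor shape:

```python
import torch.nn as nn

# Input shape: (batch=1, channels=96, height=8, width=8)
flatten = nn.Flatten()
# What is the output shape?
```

Input: (1, 96, 8, 8) -> Output: (1, 6144)

Answer: (1, 6144)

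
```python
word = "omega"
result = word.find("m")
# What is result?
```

Trace:
`word = "omega"` → word = 'omega'
`result = word.find("m")` → result = 1
So result = 1

Answer: 1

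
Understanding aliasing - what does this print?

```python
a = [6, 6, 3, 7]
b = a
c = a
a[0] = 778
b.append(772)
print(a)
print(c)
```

Key concept: multiple aliases.
Step by step:
`a = [6, 6, 3, 7]` → a = [6, 6, 3, 7]
`b = a` → b = [6, 6, 3, 7] (same object as a)
`c = a` → c = [6, 6, 3, 7] (same object as a, b)
`a[0] = 778` → a = [778, 6, 3, 7] (same object as b, c); b = [778, 6, 3, 7] (same object as a, c); c = [778, 6, 3, 7] (same object as a, b)
`b.append(772)` → a = [778, 6, 3, 7, 772] (same object as b, c); b = [778, 6, 3, 7, 772] (same object as a, c); c = [778, 6, 3, 7, 772] (same object as a, b)
`print(a)` → prints [778, 6, 3, 7, 772]
`print(c)` → prints [778, 6, 3, 7, 772]

Answer:
[778, 6, 3, 7, 772]
[778, 6, 3, 7, 772]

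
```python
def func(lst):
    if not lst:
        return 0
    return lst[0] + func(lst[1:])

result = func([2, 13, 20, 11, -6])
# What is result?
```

2 + 13 + 20 + 11 + (-6) + 0 = 40

Answer: 40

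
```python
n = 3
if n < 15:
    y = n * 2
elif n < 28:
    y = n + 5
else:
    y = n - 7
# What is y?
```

Trace:
`n = 3` → n = 3
`if n < 15: ...` → n < 15 is True → y = 6
So y = 6

Answer: 6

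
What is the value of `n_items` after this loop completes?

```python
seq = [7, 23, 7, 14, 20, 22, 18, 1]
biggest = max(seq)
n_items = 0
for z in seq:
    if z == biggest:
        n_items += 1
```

Count of max value 23 in [7, 23, 7, 14, 20, 22, 18, 1]
`n_items` takes the values: 0 → 1

Answer: 1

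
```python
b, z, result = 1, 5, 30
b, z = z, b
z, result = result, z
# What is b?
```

Trace:
`b, z, result = 1, 5, 30` → b = 1; z = 5; result = 30
`b, z = z, b` → b = 5; z = 1
`z, result = result, z` → z = 30; result = 1
So b = 5

Answer: 5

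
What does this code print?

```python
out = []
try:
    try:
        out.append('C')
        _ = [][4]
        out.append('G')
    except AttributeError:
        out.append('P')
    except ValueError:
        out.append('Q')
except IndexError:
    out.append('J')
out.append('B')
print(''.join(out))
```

Execution trace: 'C' (try body) → 'J' (outer except IndexError) → 'B' (after the try/except). Output: CJB

Answer: CJB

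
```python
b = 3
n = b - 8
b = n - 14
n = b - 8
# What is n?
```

Trace:
`b = 3` → b = 3
`n = b - 8` → n = -5
`b = n - 14` → b = -19
`n = b - 8` → n = -27
So n = -27

Answer: -27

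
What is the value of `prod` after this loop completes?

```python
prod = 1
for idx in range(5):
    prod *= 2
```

2^5 = 32
`prod` takes the values: 1 → 2 → 4 → 8 → 16 → 32

Answer: 32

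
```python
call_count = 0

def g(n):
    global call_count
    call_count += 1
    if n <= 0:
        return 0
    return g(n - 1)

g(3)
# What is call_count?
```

Linear recursion stepping by 1: 4 calls from n=3 down to ≤0.

Answer: 4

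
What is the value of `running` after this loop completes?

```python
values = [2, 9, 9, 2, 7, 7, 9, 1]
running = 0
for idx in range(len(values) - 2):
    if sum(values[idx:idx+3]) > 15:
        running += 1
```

Count windows with sum > 15
`running` takes the values: 0 → 1 → 2 → 3 → 4 → 5 → 6

Answer: 6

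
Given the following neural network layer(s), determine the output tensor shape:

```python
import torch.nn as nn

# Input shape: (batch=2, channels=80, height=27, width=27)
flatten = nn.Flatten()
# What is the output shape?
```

Input: (2, 80, 27, 27) -> Output: (2, 58320)

Answer: (2, 58320)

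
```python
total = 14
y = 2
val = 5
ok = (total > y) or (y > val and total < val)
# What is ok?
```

Trace:
`total = 14` → total = 14
`y = 2` → y = 2
`val = 5` → val = 5
`ok = (total > y) or (y > val and total < val)` → ok = True
So ok = True

Answer: True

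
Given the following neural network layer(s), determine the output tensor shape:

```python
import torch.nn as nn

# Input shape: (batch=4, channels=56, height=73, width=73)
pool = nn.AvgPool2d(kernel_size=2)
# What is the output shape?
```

Input: (4, 56, 73, 73) -> Output: (4, 56, 36, 36)

Answer: (4, 56, 36, 36)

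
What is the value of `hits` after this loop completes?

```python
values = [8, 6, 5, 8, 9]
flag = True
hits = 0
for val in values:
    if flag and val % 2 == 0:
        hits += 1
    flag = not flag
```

Count even values at even positions
`hits` takes the values: 0 → 1

Answer: 1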